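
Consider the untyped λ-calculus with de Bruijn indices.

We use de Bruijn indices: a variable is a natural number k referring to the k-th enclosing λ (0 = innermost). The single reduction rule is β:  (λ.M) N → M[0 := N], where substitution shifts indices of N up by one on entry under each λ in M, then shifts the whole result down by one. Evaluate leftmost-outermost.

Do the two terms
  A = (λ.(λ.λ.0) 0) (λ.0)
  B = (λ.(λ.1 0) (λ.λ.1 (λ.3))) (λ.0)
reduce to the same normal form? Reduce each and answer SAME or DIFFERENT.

Term A:
  start: (λ.(λ.λ.0) 0) (λ.0)
  [1] (λ.λ.0) (λ.0)
  [2] λ.0

Term B:
  start: (λ.(λ.1 0) (λ.λ.1 (λ.3))) (λ.0)
  [1] (λ.(λ.0) 0) (λ.λ.1 (λ.λ.0))
  [2] (λ.0) (λ.λ.1 (λ.λ.0))
  [3] λ.λ.1 (λ.λ.0)

Answer: DIFFERENT — A ⇓ λ.0, B ⇓ λ.λ.1 (λ.λ.0)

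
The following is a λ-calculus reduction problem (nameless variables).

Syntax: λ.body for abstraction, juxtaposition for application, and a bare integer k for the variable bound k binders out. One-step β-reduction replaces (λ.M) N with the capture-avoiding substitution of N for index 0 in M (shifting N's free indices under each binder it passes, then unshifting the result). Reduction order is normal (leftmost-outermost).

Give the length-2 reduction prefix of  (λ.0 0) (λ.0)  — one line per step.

  start: (λ.0 0) (λ.0)
  step 1: (λ.0) (λ.0)
  step 2: λ.0

Answer: after 2 steps: λ.0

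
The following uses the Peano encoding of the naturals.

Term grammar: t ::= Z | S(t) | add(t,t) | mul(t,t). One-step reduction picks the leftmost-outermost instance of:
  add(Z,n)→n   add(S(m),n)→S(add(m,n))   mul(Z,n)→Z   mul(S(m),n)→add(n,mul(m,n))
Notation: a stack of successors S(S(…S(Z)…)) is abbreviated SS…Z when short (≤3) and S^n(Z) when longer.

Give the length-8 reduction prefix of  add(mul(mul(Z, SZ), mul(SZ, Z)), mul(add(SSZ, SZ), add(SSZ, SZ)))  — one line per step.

  start: add(mul(mul(Z, SZ), mul(SZ, Z)), mul(add(SSZ, SZ), add(SSZ, SZ)))
  →1  add(mul(Z, mul(SZ, Z)), mul(add(SSZ, SZ), add(SSZ, SZ)))
  →2  add(Z, mul(add(SSZ, SZ), add(SSZ, SZ)))
  →3  mul(add(SSZ, SZ), add(SSZ, SZ))
  →4  mul(S(add(SZ, SZ)), add(SSZ, SZ))
  →5  add(add(SSZ, SZ), mul(add(SZ, SZ), add(SSZ, SZ)))
  →6  add(S(add(SZ, SZ)), mul(add(SZ, SZ), add(SSZ, SZ)))
  →7  S(add(add(SZ, SZ), mul(add(SZ, SZ), add(SSZ, SZ))))
  →8  S(add(S(add(Z, SZ)), mul(add(SZ, SZ), add(SSZ, SZ))))

Answer: after 8 steps: S(add(S(add(Z, SZ)), mul(add(SZ, SZ), add(SSZ, SZ))))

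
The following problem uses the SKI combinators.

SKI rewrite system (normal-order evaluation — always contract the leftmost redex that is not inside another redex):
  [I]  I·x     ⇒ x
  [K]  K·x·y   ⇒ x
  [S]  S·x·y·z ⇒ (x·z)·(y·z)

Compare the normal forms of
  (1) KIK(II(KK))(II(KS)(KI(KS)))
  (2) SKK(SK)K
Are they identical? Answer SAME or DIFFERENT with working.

Term A:
  start: KIK(II(KK))(II(KS)(KI(KS)))
  step 1: I(II(KK))(II(KS)(KI(KS)))
  step 2: II(KK)(II(KS)(KI(KS)))
  step 3: I(KK)(II(KS)(KI(KS)))
  step 4: KK(II(KS)(KI(KS)))
  step 5: K

Term B:
  start: SKK(SK)K
  step 1: K(SK)(K(SK))K
  step 2: SKK

Answer: DIFFERENT — A ⇓ K, B ⇓ SKK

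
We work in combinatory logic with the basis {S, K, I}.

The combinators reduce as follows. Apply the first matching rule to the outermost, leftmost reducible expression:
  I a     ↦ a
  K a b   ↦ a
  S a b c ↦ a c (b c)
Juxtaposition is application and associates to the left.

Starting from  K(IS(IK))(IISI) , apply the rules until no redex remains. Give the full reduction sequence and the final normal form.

Answer: normal form = SK  (in 3 steps)

Derivation:
  start: K(IS(IK))(IISI)
  step 1: IS(IK)
  step 2: S(IK)
  step 3: SK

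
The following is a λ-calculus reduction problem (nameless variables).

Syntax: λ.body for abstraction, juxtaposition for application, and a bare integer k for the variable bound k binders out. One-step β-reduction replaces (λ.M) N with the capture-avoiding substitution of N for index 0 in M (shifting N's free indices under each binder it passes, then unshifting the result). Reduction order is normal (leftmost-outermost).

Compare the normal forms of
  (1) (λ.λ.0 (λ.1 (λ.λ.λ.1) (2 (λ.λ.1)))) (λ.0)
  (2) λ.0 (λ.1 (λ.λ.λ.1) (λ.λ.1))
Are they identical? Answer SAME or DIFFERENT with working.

Term A:
  start: (λ.λ.0 (λ.1 (λ.λ.λ.1) (2 (λ.λ.1)))) (λ.0)
  step 1: λ.0 (λ.1 (λ.λ.λ.1) ((λ.0) (λ.λ.1)))
  step 2: λ.0 (λ.1 (λ.λ.λ.1) (λ.λ.1))

Term B:
  start: λ.0 (λ.1 (λ.λ.λ.1) (λ.λ.1))

Answer: SAME — A ⇓ λ.0 (λ.1 (λ.λ.λ.1) (λ.λ.1)), B ⇓ λ.0 (λ.1 (λ.λ.λ.1) (λ.λ.1))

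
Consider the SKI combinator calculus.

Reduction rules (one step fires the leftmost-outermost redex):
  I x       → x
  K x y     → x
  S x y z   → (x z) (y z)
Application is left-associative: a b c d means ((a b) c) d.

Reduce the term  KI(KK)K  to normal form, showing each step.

  start: KI(KK)K
  [1] IK
  [2] K

Answer: normal form = K  (in 2 steps)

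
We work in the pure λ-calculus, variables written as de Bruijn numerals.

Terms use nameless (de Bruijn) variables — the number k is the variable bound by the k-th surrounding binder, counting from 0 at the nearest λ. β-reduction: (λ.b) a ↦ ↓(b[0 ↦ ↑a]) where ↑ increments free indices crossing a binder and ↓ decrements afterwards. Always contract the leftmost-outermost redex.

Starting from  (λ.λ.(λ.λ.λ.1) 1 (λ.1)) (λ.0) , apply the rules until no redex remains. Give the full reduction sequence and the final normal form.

  start: (λ.λ.(λ.λ.λ.1) 1 (λ.1)) (λ.0)
  →1  λ.(λ.λ.λ.1) (λ.0) (λ.1)
  →2  λ.(λ.λ.1) (λ.1)
  →3  λ.λ.λ.2

Answer: normal form = λ.λ.λ.2  (in 3 steps)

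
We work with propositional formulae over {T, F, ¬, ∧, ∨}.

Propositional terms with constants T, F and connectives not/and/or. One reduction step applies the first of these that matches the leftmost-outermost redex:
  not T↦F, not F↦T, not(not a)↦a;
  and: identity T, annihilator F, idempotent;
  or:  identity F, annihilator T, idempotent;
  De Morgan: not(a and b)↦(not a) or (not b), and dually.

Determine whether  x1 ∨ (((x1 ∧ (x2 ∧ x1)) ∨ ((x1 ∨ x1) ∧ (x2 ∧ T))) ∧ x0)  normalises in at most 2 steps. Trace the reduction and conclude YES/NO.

Answer: YES — reaches normal form x1 ∨ (((x1 ∧ (x2 ∧ x1)) ∨ (x1 ∧ x2)) ∧ x0) in 2 ≤ 2 steps

Working:
  start: x1 ∨ (((x1 ∧ (x2 ∧ x1)) ∨ ((x1 ∨ x1) ∧ (x2 ∧ T))) ∧ x0)
  [1] x1 ∨ (((x1 ∧ (x2 ∧ x1)) ∨ (x1 ∧ (x2 ∧ T))) ∧ x0)
  [2] x1 ∨ (((x1 ∧ (x2 ∧ x1)) ∨ (x1 ∧ x2)) ∧ x0)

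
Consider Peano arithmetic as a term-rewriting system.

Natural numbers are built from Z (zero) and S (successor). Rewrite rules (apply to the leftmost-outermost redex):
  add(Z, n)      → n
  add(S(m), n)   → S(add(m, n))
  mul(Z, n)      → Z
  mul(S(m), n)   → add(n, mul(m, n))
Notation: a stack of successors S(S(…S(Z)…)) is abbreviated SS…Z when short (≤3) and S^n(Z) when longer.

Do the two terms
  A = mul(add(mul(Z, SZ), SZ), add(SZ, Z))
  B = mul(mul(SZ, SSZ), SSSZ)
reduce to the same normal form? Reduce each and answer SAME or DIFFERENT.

Term A:
  start: mul(add(mul(Z, SZ), SZ), add(SZ, Z))
  →1  mul(add(Z, SZ), add(SZ, Z))
  →2  mul(SZ, add(SZ, Z))
  →3  add(add(SZ, Z), mul(Z, add(SZ, Z)))
  →4  add(S(add(Z, Z)), mul(Z, add(SZ, Z)))
  →5  S(add(add(Z, Z), mul(Z, add(SZ, Z))))
  →6  S(add(Z, mul(Z, add(SZ, Z))))
  →7  S(mul(Z, add(SZ, Z)))
  →8  SZ

Term B:
  start: mul(mul(SZ, SSZ), SSSZ)
  →1  mul(add(SSZ, mul(Z, SSZ)), SSSZ)
  →2  mul(S(add(SZ, mul(Z, SSZ))), SSSZ)
  →3  add(SSSZ, mul(add(SZ, mul(Z, SSZ)), SSSZ))
  →4  S(add(SSZ, mul(add(SZ, mul(Z, SSZ)), SSSZ)))
  →5  S(S(add(SZ, mul(add(SZ, mul(Z, SSZ)), SSSZ))))
  →6  S(S(S(add(Z, mul(add(SZ, mul(Z, SSZ)), SSSZ)))))
  →7  S(S(S(mul(add(SZ, mul(Z, SSZ)), SSSZ))))
  →8  S(S(S(mul(S(add(Z, mul(Z, SSZ))), SSSZ))))
  →9  S(S(S(add(SSSZ, mul(add(Z, mul(Z, SSZ)), SSSZ)))))
  →10  S(S(S(S(add(SSZ, mul(add(Z, mul(Z, SSZ)), SSSZ))))))
  →11  S(S(S(S(S(add(SZ, mul(add(Z, mul(Z, SSZ)), SSSZ)))))))
  →12  S(S(S(S(S(S(add(Z, mul(add(Z, mul(Z, SSZ)), SSSZ))))))))
  →13  S(S(S(S(S(S(mul(add(Z, mul(Z, SSZ)), SSSZ)))))))
  →14  S(S(S(S(S(S(mul(mul(Z, SSZ), SSSZ)))))))
  →15  S(S(S(S(S(S(mul(Z, SSSZ)))))))
  →16  S^6(Z)

Answer: DIFFERENT — A ⇓ SZ, B ⇓ S^6(Z)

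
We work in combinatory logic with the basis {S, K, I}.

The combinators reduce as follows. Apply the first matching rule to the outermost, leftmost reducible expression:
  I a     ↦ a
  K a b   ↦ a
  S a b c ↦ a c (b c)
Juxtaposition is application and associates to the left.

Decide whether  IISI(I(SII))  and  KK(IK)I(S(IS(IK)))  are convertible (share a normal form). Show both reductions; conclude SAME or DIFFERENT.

Term A:
  start: IISI(I(SII))
  step 1: ISI(I(SII))
  step 2: SI(I(SII))
  step 3: SI(SII)

Term B:
  start: KK(IK)I(S(IS(IK)))
  step 1: KI(S(IS(IK)))
  step 2: I

Answer: DIFFERENT — A ⇓ SI(SII), B ⇓ I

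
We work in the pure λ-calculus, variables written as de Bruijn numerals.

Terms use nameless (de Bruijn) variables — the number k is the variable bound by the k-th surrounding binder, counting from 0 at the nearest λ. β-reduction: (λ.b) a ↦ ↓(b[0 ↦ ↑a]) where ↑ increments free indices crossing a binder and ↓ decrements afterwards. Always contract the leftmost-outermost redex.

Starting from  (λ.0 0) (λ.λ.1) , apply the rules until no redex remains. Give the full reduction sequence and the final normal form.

  start: (λ.0 0) (λ.λ.1)
  →1  (λ.λ.1) (λ.λ.1)
  →2  λ.λ.λ.1

Answer: normal form = λ.λ.λ.1  (in 2 steps)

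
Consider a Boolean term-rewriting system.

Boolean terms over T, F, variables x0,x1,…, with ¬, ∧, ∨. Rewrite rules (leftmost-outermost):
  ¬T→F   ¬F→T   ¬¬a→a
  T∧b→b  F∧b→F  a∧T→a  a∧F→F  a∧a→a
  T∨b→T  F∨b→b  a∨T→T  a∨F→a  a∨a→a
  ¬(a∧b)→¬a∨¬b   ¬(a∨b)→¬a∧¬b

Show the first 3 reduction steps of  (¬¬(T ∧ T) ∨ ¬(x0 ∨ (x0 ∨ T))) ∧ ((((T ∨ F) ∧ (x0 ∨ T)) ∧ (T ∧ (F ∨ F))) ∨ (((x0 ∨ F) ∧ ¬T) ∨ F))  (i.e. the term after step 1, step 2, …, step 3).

Answer: after 3 steps: T ∧ ((((T ∨ F) ∧ (x0 ∨ T)) ∧ (T ∧ (F ∨ F))) ∨ (((x0 ∨ F) ∧ ¬T) ∨ F))

Working:
  start: (¬¬(T ∧ T) ∨ ¬(x0 ∨ (x0 ∨ T))) ∧ ((((T ∨ F) ∧ (x0 ∨ T)) ∧ (T ∧ (F ∨ F))) ∨ (((x0 ∨ F) ∧ ¬T) ∨ F))
  →1  ((T ∧ T) ∨ ¬(x0 ∨ (x0 ∨ T))) ∧ ((((T ∨ F) ∧ (x0 ∨ T)) ∧ (T ∧ (F ∨ F))) ∨ (((x0 ∨ F) ∧ ¬T) ∨ F))
  →2  (T ∨ ¬(x0 ∨ (x0 ∨ T))) ∧ ((((T ∨ F) ∧ (x0 ∨ T)) ∧ (T ∧ (F ∨ F))) ∨ (((x0 ∨ F) ∧ ¬T) ∨ F))
  →3  T ∧ ((((T ∨ F) ∧ (x0 ∨ T)) ∧ (T ∧ (F ∨ F))) ∨ (((x0 ∨ F) ∧ ¬T) ∨ F))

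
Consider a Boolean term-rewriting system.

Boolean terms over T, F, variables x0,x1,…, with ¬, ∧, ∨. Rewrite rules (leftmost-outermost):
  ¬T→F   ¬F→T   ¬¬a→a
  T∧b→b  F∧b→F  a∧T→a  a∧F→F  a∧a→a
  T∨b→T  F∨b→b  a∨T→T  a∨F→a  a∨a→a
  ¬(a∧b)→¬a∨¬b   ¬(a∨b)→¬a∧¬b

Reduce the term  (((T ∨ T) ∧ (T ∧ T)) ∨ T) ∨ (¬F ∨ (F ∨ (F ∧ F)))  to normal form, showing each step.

  start: (((T ∨ T) ∧ (T ∧ T)) ∨ T) ∨ (¬F ∨ (F ∨ (F ∧ F)))
  step 1: T ∨ (¬F ∨ (F ∨ (F ∧ F)))
  step 2: T

Answer: normal form = T  (in 2 steps)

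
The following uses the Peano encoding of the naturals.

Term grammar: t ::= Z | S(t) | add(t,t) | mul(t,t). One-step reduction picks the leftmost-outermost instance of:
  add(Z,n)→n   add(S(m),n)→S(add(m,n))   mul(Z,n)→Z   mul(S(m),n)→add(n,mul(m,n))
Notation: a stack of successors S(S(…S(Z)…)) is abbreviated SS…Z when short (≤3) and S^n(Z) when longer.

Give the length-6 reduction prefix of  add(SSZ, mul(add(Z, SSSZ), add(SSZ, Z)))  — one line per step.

  start: add(SSZ, mul(add(Z, SSSZ), add(SSZ, Z)))
  →1  S(add(SZ, mul(add(Z, SSSZ), add(SSZ, Z))))
  →2  S(S(add(Z, mul(add(Z, SSSZ), add(SSZ, Z)))))
  →3  S(S(mul(add(Z, SSSZ), add(SSZ, Z))))
  →4  S(S(mul(SSSZ, add(SSZ, Z))))
  →5  S(S(add(add(SSZ, Z), mul(SSZ, add(SSZ, Z)))))
  →6  S(S(add(S(add(SZ, Z)), mul(SSZ, add(SSZ, Z)))))

Answer: after 6 steps: S(S(add(S(add(SZ, Z)), mul(SSZ, add(SSZ, Z)))))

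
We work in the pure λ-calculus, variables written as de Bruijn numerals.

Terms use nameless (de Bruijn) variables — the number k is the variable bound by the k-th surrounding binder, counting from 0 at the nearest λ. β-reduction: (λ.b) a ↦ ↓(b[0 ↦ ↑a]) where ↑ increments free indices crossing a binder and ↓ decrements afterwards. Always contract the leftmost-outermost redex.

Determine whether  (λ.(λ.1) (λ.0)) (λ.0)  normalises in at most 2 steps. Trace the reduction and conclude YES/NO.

  start: (λ.(λ.1) (λ.0)) (λ.0)
  step 1: (λ.λ.0) (λ.0)
  step 2: λ.0

Answer: YES — reaches normal form λ.0 in 2 ≤ 2 steps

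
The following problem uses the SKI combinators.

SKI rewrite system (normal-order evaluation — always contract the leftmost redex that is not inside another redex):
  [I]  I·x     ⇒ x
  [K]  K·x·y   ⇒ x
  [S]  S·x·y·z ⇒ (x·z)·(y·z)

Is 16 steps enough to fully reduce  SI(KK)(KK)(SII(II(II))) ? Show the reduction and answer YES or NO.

  start: SI(KK)(KK)(SII(II(II)))
  step 1: I(KK)(KK(KK))(SII(II(II)))
  step 2: KK(KK(KK))(SII(II(II)))
  step 3: K(SII(II(II)))
  step 4: K(I(II(II))(I(II(II))))
  step 5: K(II(II)(I(II(II))))
  step 6: K(I(II)(I(II(II))))
  step 7: K(II(I(II(II))))
  step 8: K(I(I(II(II))))
  step 9: K(I(II(II)))
  step 10: K(II(II))
  step 11: K(I(II))
  step 12: K(II)
  step 13: KI

Answer: YES — reaches normal form KI in 13 ≤ 16 steps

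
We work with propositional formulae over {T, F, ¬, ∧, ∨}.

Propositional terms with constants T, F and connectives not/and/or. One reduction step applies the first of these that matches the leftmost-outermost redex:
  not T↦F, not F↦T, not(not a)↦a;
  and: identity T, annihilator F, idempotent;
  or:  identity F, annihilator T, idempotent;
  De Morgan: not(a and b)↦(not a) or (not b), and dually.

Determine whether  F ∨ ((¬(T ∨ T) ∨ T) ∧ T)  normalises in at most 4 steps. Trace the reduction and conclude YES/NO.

Answer: YES — reaches normal form T in 3 ≤ 4 steps

Derivation:
  start: F ∨ ((¬(T ∨ T) ∨ T) ∧ T)
  step 1: (¬(T ∨ T) ∨ T) ∧ T
  step 2: ¬(T ∨ T) ∨ T
  step 3: T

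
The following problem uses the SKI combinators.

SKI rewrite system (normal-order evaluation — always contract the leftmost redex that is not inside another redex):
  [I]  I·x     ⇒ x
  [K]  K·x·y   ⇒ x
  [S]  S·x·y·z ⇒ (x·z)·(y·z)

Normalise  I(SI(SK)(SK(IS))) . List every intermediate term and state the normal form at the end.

Answer: normal form = SK(SKS)  (in 6 steps)

Working:
  start: I(SI(SK)(SK(IS)))
  step 1: SI(SK)(SK(IS))
  step 2: I(SK(IS))(SK(SK(IS)))
  step 3: SK(IS)(SK(SK(IS)))
  step 4: K(SK(SK(IS)))(IS(SK(SK(IS))))
  step 5: SK(SK(IS))
  step 6: SK(SKS)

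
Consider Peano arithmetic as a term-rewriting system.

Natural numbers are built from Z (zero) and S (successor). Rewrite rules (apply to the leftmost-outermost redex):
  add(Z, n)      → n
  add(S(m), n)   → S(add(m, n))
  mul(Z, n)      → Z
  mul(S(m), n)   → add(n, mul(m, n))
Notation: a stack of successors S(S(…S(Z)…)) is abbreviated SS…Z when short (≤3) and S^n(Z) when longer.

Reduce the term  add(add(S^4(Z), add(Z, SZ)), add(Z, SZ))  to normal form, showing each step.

  start: add(add(S^4(Z), add(Z, SZ)), add(Z, SZ))
  [1] add(S(add(SSSZ, add(Z, SZ))), add(Z, SZ))
  [2] S(add(add(SSSZ, add(Z, SZ)), add(Z, SZ)))
  [3] S(add(S(add(SSZ, add(Z, SZ))), add(Z, SZ)))
  [4] S(S(add(add(SSZ, add(Z, SZ)), add(Z, SZ))))
  [5] S(S(add(S(add(SZ, add(Z, SZ))), add(Z, SZ))))
  [6] S(S(S(add(add(SZ, add(Z, SZ)), add(Z, SZ)))))
  [7] S(S(S(add(S(add(Z, add(Z, SZ))), add(Z, SZ)))))
  [8] S(S(S(S(add(add(Z, add(Z, SZ)), add(Z, SZ))))))
  [9] S(S(S(S(add(add(Z, SZ), add(Z, SZ))))))
  [10] S(S(S(S(add(SZ, add(Z, SZ))))))
  [11] S(S(S(S(S(add(Z, add(Z, SZ)))))))
  [12] S(S(S(S(S(add(Z, SZ))))))
  [13] S^6(Z)

Answer: normal form = S^6(Z)  (in 13 steps)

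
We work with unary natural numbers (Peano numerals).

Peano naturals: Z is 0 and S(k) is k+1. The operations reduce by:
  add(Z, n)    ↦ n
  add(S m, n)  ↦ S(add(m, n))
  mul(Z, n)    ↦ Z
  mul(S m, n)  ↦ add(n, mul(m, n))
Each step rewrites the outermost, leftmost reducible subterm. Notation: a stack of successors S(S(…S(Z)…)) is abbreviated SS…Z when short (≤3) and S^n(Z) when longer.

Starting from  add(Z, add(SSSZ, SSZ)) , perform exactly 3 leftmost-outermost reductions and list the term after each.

Answer: after 3 steps: S(S(add(SZ, SSZ)))

Working:
  start: add(Z, add(SSSZ, SSZ))
  [1] add(SSSZ, SSZ)
  [2] S(add(SSZ, SSZ))
  [3] S(S(add(SZ, SSZ)))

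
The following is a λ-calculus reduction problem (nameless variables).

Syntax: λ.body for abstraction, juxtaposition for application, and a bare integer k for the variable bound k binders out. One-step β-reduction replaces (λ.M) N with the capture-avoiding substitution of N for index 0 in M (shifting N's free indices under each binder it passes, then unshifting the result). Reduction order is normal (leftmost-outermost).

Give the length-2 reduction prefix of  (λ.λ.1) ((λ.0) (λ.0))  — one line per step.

Answer: after 2 steps: λ.λ.0

Reduction:
  start: (λ.λ.1) ((λ.0) (λ.0))
  →1  λ.(λ.0) (λ.0)
  →2  λ.λ.0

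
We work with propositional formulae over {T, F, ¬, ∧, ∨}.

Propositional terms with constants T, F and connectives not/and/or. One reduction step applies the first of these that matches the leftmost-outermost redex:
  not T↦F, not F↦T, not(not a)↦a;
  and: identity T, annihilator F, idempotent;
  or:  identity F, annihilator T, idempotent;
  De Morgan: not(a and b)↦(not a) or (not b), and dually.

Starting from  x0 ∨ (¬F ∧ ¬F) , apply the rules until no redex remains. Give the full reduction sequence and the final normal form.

Answer: normal form = T  (in 3 steps)

Working:
  start: x0 ∨ (¬F ∧ ¬F)
  step 1: x0 ∨ ¬F
  step 2: x0 ∨ T
  step 3: T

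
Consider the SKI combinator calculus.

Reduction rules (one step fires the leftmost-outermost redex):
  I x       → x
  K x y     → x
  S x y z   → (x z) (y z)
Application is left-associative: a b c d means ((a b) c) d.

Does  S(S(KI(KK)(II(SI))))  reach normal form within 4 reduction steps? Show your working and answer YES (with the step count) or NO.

  start: S(S(KI(KK)(II(SI))))
  →1  S(S(I(II(SI))))
  →2  S(S(II(SI)))
  →3  S(S(I(SI)))
  →4  S(S(SI))

Answer: YES — reaches normal form S(S(SI)) in 4 ≤ 4 steps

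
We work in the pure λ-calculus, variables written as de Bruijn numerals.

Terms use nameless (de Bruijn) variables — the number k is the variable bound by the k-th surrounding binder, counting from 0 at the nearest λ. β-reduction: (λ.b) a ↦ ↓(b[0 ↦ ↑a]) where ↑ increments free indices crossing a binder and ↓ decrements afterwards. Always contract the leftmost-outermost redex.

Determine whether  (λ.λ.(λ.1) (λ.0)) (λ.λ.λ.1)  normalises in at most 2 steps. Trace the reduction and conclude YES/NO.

  start: (λ.λ.(λ.1) (λ.0)) (λ.λ.λ.1)
  [1] λ.(λ.1) (λ.0)
  [2] λ.0

Answer: YES — reaches normal form λ.0 in 2 ≤ 2 steps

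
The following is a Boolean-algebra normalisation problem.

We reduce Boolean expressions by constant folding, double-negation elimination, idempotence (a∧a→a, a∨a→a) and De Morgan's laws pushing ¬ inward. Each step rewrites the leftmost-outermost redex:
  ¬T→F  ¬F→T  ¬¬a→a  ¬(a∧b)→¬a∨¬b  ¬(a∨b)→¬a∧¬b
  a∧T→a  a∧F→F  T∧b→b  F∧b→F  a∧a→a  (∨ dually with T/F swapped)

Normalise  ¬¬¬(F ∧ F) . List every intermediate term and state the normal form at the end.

  start: ¬¬¬(F ∧ F)
  →1  ¬(F ∧ F)
  →2  ¬F ∨ ¬F
  →3  ¬F
  →4  T

Answer: normal form = T  (in 4 steps)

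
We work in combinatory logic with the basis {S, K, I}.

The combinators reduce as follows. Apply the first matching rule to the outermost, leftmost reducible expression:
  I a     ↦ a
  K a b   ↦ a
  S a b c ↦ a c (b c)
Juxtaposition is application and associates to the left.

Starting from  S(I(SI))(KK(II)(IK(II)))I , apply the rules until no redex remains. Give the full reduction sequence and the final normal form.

Answer: normal form = I  (in 9 steps)

Derivation:
  start: S(I(SI))(KK(II)(IK(II)))I
  step 1: I(SI)I(KK(II)(IK(II))I)
  step 2: SII(KK(II)(IK(II))I)
  step 3: I(KK(II)(IK(II))I)(I(KK(II)(IK(II))I))
  step 4: KK(II)(IK(II))I(I(KK(II)(IK(II))I))
  step 5: K(IK(II))I(I(KK(II)(IK(II))I))
  step 6: IK(II)(I(KK(II)(IK(II))I))
  step 7: K(II)(I(KK(II)(IK(II))I))
  step 8: II
  step 9: I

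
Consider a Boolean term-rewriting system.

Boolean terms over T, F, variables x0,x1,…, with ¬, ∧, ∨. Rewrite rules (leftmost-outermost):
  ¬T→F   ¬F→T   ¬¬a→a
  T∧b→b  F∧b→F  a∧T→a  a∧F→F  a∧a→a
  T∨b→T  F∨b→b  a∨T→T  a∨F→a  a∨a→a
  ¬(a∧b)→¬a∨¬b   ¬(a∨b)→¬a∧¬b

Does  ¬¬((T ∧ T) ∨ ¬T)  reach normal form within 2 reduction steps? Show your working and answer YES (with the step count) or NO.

  start: ¬¬((T ∧ T) ∨ ¬T)
  [1] (T ∧ T) ∨ ¬T
  [2] T ∨ ¬T

Answer: NO — after 2 steps the term is T ∨ ¬T, not yet normal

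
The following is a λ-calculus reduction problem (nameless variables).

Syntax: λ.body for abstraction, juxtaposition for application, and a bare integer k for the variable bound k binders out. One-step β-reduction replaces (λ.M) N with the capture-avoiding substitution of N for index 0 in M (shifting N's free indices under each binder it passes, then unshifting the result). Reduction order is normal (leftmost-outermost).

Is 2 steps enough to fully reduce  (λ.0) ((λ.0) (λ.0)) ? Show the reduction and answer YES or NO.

  start: (λ.0) ((λ.0) (λ.0))
  [1] (λ.0) (λ.0)
  [2] λ.0

Answer: YES — reaches normal form λ.0 in 2 ≤ 2 steps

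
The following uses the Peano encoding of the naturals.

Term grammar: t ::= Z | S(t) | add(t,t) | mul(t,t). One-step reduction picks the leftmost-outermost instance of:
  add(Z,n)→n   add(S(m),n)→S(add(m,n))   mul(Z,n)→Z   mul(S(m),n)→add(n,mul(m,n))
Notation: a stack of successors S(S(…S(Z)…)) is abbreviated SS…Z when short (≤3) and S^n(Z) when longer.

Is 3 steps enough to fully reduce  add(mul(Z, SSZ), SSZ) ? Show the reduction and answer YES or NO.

  start: add(mul(Z, SSZ), SSZ)
  step 1: add(Z, SSZ)
  step 2: SSZ

Answer: YES — reaches normal form SSZ in 2 ≤ 3 steps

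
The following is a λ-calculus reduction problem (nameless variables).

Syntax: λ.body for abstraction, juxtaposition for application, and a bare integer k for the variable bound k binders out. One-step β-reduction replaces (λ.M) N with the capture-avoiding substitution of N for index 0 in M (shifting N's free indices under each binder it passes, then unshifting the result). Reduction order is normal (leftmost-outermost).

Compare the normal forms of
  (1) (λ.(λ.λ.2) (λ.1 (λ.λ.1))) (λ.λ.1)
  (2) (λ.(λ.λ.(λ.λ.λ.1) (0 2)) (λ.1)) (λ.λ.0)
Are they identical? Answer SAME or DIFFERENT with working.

Term A:
  start: (λ.(λ.λ.2) (λ.1 (λ.λ.1))) (λ.λ.1)
  step 1: (λ.λ.λ.λ.1) (λ.(λ.λ.1) (λ.λ.1))
  step 2: λ.λ.λ.1

Term B:
  start: (λ.(λ.λ.(λ.λ.λ.1) (0 2)) (λ.1)) (λ.λ.0)
  step 1: (λ.λ.(λ.λ.λ.1) (0 (λ.λ.0))) (λ.λ.λ.0)
  step 2: λ.(λ.λ.λ.1) (0 (λ.λ.0))
  step 3: λ.λ.λ.1

Answer: SAME — A ⇓ λ.λ.λ.1, B ⇓ λ.λ.λ.1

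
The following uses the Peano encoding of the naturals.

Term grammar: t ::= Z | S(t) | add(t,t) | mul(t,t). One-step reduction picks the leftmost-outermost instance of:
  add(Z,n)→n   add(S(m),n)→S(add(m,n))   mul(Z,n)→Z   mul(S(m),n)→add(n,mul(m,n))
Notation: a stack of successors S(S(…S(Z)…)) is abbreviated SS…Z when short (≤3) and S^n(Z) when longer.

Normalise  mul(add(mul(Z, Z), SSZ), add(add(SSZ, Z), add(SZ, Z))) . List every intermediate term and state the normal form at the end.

  start: mul(add(mul(Z, Z), SSZ), add(add(SSZ, Z), add(SZ, Z)))
  [1] mul(add(Z, SSZ), add(add(SSZ, Z), add(SZ, Z)))
  [2] mul(SSZ, add(add(SSZ, Z), add(SZ, Z)))
  [3] add(add(add(SSZ, Z), add(SZ, Z)), mul(SZ, add(add(SSZ, Z), add(SZ, Z))))
  [4] add(add(S(add(SZ, Z)), add(SZ, Z)), mul(SZ, add(add(SSZ, Z), add(SZ, Z))))
  [5] add(S(add(add(SZ, Z), add(SZ, Z))), mul(SZ, add(add(SSZ, Z), add(SZ, Z))))
  [6] S(add(add(add(SZ, Z), add(SZ, Z)), mul(SZ, add(add(SSZ, Z), add(SZ, Z)))))
  [7] S(add(add(S(add(Z, Z)), add(SZ, Z)), mul(SZ, add(add(SSZ, Z), add(SZ, Z)))))
  [8] S(add(S(add(add(Z, Z), add(SZ, Z))), mul(SZ, add(add(SSZ, Z), add(SZ, Z)))))
  [9] S(S(add(add(add(Z, Z), add(SZ, Z)), mul(SZ, add(add(SSZ, Z), add(SZ, Z))))))
  [10] S(S(add(add(Z, add(SZ, Z)), mul(SZ, add(add(SSZ, Z), add(SZ, Z))))))
  [11] S(S(add(add(SZ, Z), mul(SZ, add(add(SSZ, Z), add(SZ, Z))))))
  [12] S(S(add(S(add(Z, Z)), mul(SZ, add(add(SSZ, Z), add(SZ, Z))))))
  [13] S(S(S(add(add(Z, Z), mul(SZ, add(add(SSZ, Z), add(SZ, Z)))))))
  [14] S(S(S(add(Z, mul(SZ, add(add(SSZ, Z), add(SZ, Z)))))))
  [15] S(S(S(mul(SZ, add(add(SSZ, Z), add(SZ, Z))))))
  [16] S(S(S(add(add(add(SSZ, Z), add(SZ, Z)), mul(Z, add(add(SSZ, Z), add(SZ, Z)))))))
  [17] S(S(S(add(add(S(add(SZ, Z)), add(SZ, Z)), mul(Z, add(add(SSZ, Z), add(SZ, Z)))))))
  [18] S(S(S(add(S(add(add(SZ, Z), add(SZ, Z))), mul(Z, add(add(SSZ, Z), add(SZ, Z)))))))
  [19] S(S(S(S(add(add(add(SZ, Z), add(SZ, Z)), mul(Z, add(add(SSZ, Z), add(SZ, Z))))))))
  [20] S(S(S(S(add(add(S(add(Z, Z)), add(SZ, Z)), mul(Z, add(add(SSZ, Z), add(SZ, Z))))))))
  [21] S(S(S(S(add(S(add(add(Z, Z), add(SZ, Z))), mul(Z, add(add(SSZ, Z), add(SZ, Z))))))))
  [22] S(S(S(S(S(add(add(add(Z, Z), add(SZ, Z)), mul(Z, add(add(SSZ, Z), add(SZ, Z)))))))))
  [23] S(S(S(S(S(add(add(Z, add(SZ, Z)), mul(Z, add(add(SSZ, Z), add(SZ, Z)))))))))
  [24] S(S(S(S(S(add(add(SZ, Z), mul(Z, add(add(SSZ, Z), add(SZ, Z)))))))))
  [25] S(S(S(S(S(add(S(add(Z, Z)), mul(Z, add(add(SSZ, Z), add(SZ, Z)))))))))
  [26] S(S(S(S(S(S(add(add(Z, Z), mul(Z, add(add(SSZ, Z), add(SZ, Z))))))))))
  [27] S(S(S(S(S(S(add(Z, mul(Z, add(add(SSZ, Z), add(SZ, Z))))))))))
  [28] S(S(S(S(S(S(mul(Z, add(add(SSZ, Z), add(SZ, Z)))))))))
  [29] S^6(Z)

Answer: normal form = S^6(Z)  (in 29 steps)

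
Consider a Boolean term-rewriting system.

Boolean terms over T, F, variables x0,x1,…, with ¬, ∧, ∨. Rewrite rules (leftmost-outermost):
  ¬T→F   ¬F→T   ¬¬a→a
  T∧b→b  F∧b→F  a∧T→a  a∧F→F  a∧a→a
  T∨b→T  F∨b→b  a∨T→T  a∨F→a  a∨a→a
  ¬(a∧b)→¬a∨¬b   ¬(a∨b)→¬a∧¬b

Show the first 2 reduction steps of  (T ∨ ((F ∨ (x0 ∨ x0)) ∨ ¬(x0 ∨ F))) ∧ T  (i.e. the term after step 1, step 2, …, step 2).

Answer: after 2 steps: T

Reduction:
  start: (T ∨ ((F ∨ (x0 ∨ x0)) ∨ ¬(x0 ∨ F))) ∧ T
  step 1: T ∨ ((F ∨ (x0 ∨ x0)) ∨ ¬(x0 ∨ F))
  step 2: T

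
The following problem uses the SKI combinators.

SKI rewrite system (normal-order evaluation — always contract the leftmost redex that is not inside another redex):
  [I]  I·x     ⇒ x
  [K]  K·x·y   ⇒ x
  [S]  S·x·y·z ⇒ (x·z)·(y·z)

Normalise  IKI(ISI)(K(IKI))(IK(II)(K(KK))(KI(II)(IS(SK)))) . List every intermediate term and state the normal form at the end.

  start: IKI(ISI)(K(IKI))(IK(II)(K(KK))(KI(II)(IS(SK))))
  →1  KI(ISI)(K(IKI))(IK(II)(K(KK))(KI(II)(IS(SK))))
  →2  I(K(IKI))(IK(II)(K(KK))(KI(II)(IS(SK))))
  →3  K(IKI)(IK(II)(K(KK))(KI(II)(IS(SK))))
  →4  IKI
  →5  KI

Answer: normal form = KI  (in 5 steps)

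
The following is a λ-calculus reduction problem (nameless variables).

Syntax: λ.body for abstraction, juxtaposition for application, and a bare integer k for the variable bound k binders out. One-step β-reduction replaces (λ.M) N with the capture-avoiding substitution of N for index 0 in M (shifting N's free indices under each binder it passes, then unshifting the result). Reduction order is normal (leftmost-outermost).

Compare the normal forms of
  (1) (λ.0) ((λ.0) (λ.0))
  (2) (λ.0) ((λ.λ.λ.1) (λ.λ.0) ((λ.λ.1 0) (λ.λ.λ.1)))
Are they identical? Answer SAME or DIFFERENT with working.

Term A:
  start: (λ.0) ((λ.0) (λ.0))
  step 1: (λ.0) (λ.0)
  step 2: λ.0

Term B:
  start: (λ.0) ((λ.λ.λ.1) (λ.λ.0) ((λ.λ.1 0) (λ.λ.λ.1)))
  step 1: (λ.λ.λ.1) (λ.λ.0) ((λ.λ.1 0) (λ.λ.λ.1))
  step 2: (λ.λ.1) ((λ.λ.1 0) (λ.λ.λ.1))
  step 3: λ.(λ.λ.1 0) (λ.λ.λ.1)
  step 4: λ.λ.(λ.λ.λ.1) 0
  step 5: λ.λ.λ.λ.1

Answer: DIFFERENT — A ⇓ λ.0, B ⇓ λ.λ.λ.λ.1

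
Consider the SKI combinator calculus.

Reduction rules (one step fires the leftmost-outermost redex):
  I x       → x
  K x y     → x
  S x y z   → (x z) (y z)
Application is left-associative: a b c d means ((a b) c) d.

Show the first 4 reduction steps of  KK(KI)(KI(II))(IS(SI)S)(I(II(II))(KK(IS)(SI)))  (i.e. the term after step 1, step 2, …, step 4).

  start: KK(KI)(KI(II))(IS(SI)S)(I(II(II))(KK(IS)(SI)))
  →1  K(KI(II))(IS(SI)S)(I(II(II))(KK(IS)(SI)))
  →2  KI(II)(I(II(II))(KK(IS)(SI)))
  →3  I(I(II(II))(KK(IS)(SI)))
  →4  I(II(II))(KK(IS)(SI))

Answer: after 4 steps: I(II(II))(KK(IS)(SI))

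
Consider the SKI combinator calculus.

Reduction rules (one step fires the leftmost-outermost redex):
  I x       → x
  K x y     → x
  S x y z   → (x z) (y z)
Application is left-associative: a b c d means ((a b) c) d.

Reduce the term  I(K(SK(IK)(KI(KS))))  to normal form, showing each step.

Answer: normal form = KI  (in 4 steps)

Reduction:
  start: I(K(SK(IK)(KI(KS))))
  step 1: K(SK(IK)(KI(KS)))
  step 2: K(K(KI(KS))(IK(KI(KS))))
  step 3: K(KI(KS))
  step 4: KI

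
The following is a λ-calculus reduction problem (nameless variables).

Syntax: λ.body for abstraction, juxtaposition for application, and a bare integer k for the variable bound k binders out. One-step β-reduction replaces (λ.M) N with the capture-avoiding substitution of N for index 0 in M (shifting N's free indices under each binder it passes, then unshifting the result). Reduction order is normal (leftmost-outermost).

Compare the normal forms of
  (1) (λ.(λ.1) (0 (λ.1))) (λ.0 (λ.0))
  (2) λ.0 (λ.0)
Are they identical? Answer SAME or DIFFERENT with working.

Answer: SAME — A ⇓ λ.0 (λ.0), B ⇓ λ.0 (λ.0)

Working:
Term A:
  start: (λ.(λ.1) (0 (λ.1))) (λ.0 (λ.0))
  [1] (λ.λ.0 (λ.0)) ((λ.0 (λ.0)) (λ.λ.0 (λ.0)))
  [2] λ.0 (λ.0)

Term B:
  start: λ.0 (λ.0)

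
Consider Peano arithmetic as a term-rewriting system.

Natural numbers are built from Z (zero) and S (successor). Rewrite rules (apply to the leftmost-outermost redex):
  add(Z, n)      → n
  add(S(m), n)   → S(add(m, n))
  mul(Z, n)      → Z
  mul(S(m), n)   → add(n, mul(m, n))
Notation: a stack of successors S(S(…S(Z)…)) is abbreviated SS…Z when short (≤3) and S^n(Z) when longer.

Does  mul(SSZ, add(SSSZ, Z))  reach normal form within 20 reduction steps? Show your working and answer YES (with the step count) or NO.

Answer: YES — reaches normal form S^6(Z) in 19 ≤ 20 steps

Derivation:
  start: mul(SSZ, add(SSSZ, Z))
  [1] add(add(SSSZ, Z), mul(SZ, add(SSSZ, Z)))
  [2] add(S(add(SSZ, Z)), mul(SZ, add(SSSZ, Z)))
  [3] S(add(add(SSZ, Z), mul(SZ, add(SSSZ, Z))))
  [4] S(add(S(add(SZ, Z)), mul(SZ, add(SSSZ, Z))))
  [5] S(S(add(add(SZ, Z), mul(SZ, add(SSSZ, Z)))))
  [6] S(S(add(S(add(Z, Z)), mul(SZ, add(SSSZ, Z)))))
  [7] S(S(S(add(add(Z, Z), mul(SZ, add(SSSZ, Z))))))
  [8] S(S(S(add(Z, mul(SZ, add(SSSZ, Z))))))
  [9] S(S(S(mul(SZ, add(SSSZ, Z)))))
  [10] S(S(S(add(add(SSSZ, Z), mul(Z, add(SSSZ, Z))))))
  [11] S(S(S(add(S(add(SSZ, Z)), mul(Z, add(SSSZ, Z))))))
  [12] S(S(S(S(add(add(SSZ, Z), mul(Z, add(SSSZ, Z)))))))
  [13] S(S(S(S(add(S(add(SZ, Z)), mul(Z, add(SSSZ, Z)))))))
  [14] S(S(S(S(S(add(add(SZ, Z), mul(Z, add(SSSZ, Z))))))))
  [15] S(S(S(S(S(add(S(add(Z, Z)), mul(Z, add(SSSZ, Z))))))))
  [16] S(S(S(S(S(S(add(add(Z, Z), mul(Z, add(SSSZ, Z)))))))))
  [17] S(S(S(S(S(S(add(Z, mul(Z, add(SSSZ, Z)))))))))
  [18] S(S(S(S(S(S(mul(Z, add(SSSZ, Z))))))))
  [19] S^6(Z)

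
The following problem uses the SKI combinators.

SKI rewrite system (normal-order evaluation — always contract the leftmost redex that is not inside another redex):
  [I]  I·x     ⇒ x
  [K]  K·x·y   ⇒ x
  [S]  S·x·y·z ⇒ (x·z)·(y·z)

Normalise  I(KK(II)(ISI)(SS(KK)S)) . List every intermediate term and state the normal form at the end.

  start: I(KK(II)(ISI)(SS(KK)S))
  →1  KK(II)(ISI)(SS(KK)S)
  →2  K(ISI)(SS(KK)S)
  →3  ISI
  →4  SI

Answer: normal form = SI  (in 4 steps)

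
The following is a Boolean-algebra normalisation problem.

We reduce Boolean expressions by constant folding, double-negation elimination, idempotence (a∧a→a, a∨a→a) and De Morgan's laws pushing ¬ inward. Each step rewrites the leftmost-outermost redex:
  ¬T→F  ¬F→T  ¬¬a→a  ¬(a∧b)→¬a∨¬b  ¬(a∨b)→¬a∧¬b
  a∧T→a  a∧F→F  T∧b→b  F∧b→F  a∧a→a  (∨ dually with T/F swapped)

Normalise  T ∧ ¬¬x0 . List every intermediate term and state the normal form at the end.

  start: T ∧ ¬¬x0
  step 1: ¬¬x0
  step 2: x0

Answer: normal form = x0  (in 2 steps)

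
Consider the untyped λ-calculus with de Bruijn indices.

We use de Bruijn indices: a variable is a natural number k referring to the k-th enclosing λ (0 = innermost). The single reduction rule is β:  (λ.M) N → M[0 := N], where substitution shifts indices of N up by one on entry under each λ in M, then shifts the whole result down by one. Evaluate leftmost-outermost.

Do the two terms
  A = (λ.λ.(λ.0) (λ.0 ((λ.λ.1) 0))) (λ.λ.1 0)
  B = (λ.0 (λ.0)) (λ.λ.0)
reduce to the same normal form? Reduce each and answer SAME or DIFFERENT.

Answer: DIFFERENT — A ⇓ λ.λ.0 (λ.1), B ⇓ λ.0

Reduction:
Term A:
  start: (λ.λ.(λ.0) (λ.0 ((λ.λ.1) 0))) (λ.λ.1 0)
  step 1: λ.(λ.0) (λ.0 ((λ.λ.1) 0))
  step 2: λ.λ.0 ((λ.λ.1) 0)
  step 3: λ.λ.0 (λ.1)

Term B:
  start: (λ.0 (λ.0)) (λ.λ.0)
  step 1: (λ.λ.0) (λ.0)
  step 2: λ.0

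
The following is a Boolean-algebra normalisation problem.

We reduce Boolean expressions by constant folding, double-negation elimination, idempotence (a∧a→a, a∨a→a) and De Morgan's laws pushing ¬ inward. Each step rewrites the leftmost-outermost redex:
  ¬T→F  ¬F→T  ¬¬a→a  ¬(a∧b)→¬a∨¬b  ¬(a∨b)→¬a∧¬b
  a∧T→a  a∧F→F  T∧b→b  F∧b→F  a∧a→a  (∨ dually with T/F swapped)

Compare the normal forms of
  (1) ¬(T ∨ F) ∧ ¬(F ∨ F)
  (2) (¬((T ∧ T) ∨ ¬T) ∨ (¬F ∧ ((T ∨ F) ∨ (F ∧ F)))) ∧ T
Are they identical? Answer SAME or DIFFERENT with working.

Term A:
  start: ¬(T ∨ F) ∧ ¬(F ∨ F)
  →1  (¬T ∧ ¬F) ∧ ¬(F ∨ F)
  →2  (F ∧ ¬F) ∧ ¬(F ∨ F)
  →3  F ∧ ¬(F ∨ F)
  →4  F

Term B:
  start: (¬((T ∧ T) ∨ ¬T) ∨ (¬F ∧ ((T ∨ F) ∨ (F ∧ F)))) ∧ T
  →1  ¬((T ∧ T) ∨ ¬T) ∨ (¬F ∧ ((T ∨ F) ∨ (F ∧ F)))
  →2  (¬(T ∧ T) ∧ ¬¬T) ∨ (¬F ∧ ((T ∨ F) ∨ (F ∧ F)))
  →3  ((¬T ∨ ¬T) ∧ ¬¬T) ∨ (¬F ∧ ((T ∨ F) ∨ (F ∧ F)))
  →4  (¬T ∧ ¬¬T) ∨ (¬F ∧ ((T ∨ F) ∨ (F ∧ F)))
  →5  (F ∧ ¬¬T) ∨ (¬F ∧ ((T ∨ F) ∨ (F ∧ F)))
  →6  F ∨ (¬F ∧ ((T ∨ F) ∨ (F ∧ F)))
  →7  ¬F ∧ ((T ∨ F) ∨ (F ∧ F))
  →8  T ∧ ((T ∨ F) ∨ (F ∧ F))
  →9  (T ∨ F) ∨ (F ∧ F)
  →10  T ∨ (F ∧ F)
  →11  T

Answer: DIFFERENT — A ⇓ F, B ⇓ T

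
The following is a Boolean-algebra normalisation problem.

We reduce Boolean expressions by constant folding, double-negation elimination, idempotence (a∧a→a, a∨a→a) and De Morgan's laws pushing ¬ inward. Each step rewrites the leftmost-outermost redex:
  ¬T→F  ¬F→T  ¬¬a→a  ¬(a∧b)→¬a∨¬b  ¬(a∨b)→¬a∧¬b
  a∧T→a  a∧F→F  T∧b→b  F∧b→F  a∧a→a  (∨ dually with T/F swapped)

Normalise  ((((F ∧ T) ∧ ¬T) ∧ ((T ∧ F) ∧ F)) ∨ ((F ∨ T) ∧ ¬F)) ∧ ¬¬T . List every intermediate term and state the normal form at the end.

Answer: normal form = T  (in 9 steps)

Working:
  start: ((((F ∧ T) ∧ ¬T) ∧ ((T ∧ F) ∧ F)) ∨ ((F ∨ T) ∧ ¬F)) ∧ ¬¬T
  step 1: (((F ∧ ¬T) ∧ ((T ∧ F) ∧ F)) ∨ ((F ∨ T) ∧ ¬F)) ∧ ¬¬T
  step 2: ((F ∧ ((T ∧ F) ∧ F)) ∨ ((F ∨ T) ∧ ¬F)) ∧ ¬¬T
  step 3: (F ∨ ((F ∨ T) ∧ ¬F)) ∧ ¬¬T
  step 4: ((F ∨ T) ∧ ¬F) ∧ ¬¬T
  step 5: (T ∧ ¬F) ∧ ¬¬T
  step 6: ¬F ∧ ¬¬T
  step 7: T ∧ ¬¬T
  step 8: ¬¬T
  step 9: T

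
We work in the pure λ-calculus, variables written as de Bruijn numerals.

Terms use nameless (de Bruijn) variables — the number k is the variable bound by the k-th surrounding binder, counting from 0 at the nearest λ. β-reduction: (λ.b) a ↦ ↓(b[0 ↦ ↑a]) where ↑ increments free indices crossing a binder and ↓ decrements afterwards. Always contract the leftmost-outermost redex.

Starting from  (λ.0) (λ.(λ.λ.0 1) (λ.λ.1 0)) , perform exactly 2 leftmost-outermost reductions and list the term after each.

  start: (λ.0) (λ.(λ.λ.0 1) (λ.λ.1 0))
  →1  λ.(λ.λ.0 1) (λ.λ.1 0)
  →2  λ.λ.0 (λ.λ.1 0)

Answer: after 2 steps: λ.λ.0 (λ.λ.1 0)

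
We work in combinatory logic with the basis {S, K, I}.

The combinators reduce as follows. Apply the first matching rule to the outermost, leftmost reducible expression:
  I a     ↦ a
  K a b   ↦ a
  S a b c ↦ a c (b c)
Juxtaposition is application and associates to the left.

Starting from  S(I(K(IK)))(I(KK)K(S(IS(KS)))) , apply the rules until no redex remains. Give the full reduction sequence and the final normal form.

Answer: normal form = S(KK)(K(S(S(KS))))  (in 5 steps)

Working:
  start: S(I(K(IK)))(I(KK)K(S(IS(KS))))
  step 1: S(K(IK))(I(KK)K(S(IS(KS))))
  step 2: S(KK)(I(KK)K(S(IS(KS))))
  step 3: S(KK)(KKK(S(IS(KS))))
  step 4: S(KK)(K(S(IS(KS))))
  step 5: S(KK)(K(S(S(KS))))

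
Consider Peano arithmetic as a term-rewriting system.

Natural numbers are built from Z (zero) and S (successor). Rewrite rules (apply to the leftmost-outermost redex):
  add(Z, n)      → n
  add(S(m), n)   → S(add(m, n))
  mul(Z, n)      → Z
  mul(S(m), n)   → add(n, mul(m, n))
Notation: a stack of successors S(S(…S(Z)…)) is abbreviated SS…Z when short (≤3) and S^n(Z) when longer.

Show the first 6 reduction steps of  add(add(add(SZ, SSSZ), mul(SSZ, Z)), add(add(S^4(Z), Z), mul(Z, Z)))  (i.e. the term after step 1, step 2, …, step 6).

Answer: after 6 steps: S(S(add(add(SSZ, mul(SSZ, Z)), add(add(S^4(Z), Z), mul(Z, Z)))))

Working:
  start: add(add(add(SZ, SSSZ), mul(SSZ, Z)), add(add(S^4(Z), Z), mul(Z, Z)))
  step 1: add(add(S(add(Z, SSSZ)), mul(SSZ, Z)), add(add(S^4(Z), Z), mul(Z, Z)))
  step 2: add(S(add(add(Z, SSSZ), mul(SSZ, Z))), add(add(S^4(Z), Z), mul(Z, Z)))
  step 3: S(add(add(add(Z, SSSZ), mul(SSZ, Z)), add(add(S^4(Z), Z), mul(Z, Z))))
  step 4: S(add(add(SSSZ, mul(SSZ, Z)), add(add(S^4(Z), Z), mul(Z, Z))))
  step 5: S(add(S(add(SSZ, mul(SSZ, Z))), add(add(S^4(Z), Z), mul(Z, Z))))
  step 6: S(S(add(add(SSZ, mul(SSZ, Z)), add(add(S^4(Z), Z), mul(Z, Z)))))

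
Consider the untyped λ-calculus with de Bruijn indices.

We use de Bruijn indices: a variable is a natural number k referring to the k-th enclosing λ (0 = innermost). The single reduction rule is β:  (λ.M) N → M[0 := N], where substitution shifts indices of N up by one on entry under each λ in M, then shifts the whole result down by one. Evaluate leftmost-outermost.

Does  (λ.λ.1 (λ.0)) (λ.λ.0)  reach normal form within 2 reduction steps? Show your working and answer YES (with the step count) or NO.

Answer: YES — reaches normal form λ.λ.0 in 2 ≤ 2 steps

Reduction:
  start: (λ.λ.1 (λ.0)) (λ.λ.0)
  step 1: λ.(λ.λ.0) (λ.0)
  step 2: λ.λ.0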